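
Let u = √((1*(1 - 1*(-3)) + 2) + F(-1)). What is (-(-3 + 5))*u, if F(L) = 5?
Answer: -2*√11 ≈ -6.6332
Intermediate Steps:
u = √11 (u = √((1*(1 - 1*(-3)) + 2) + 5) = √((1*(1 + 3) + 2) + 5) = √((1*4 + 2) + 5) = √((4 + 2) + 5) = √(6 + 5) = √11 ≈ 3.3166)
(-(-3 + 5))*u = (-(-3 + 5))*√11 = (-1*2)*√11 = -2*√11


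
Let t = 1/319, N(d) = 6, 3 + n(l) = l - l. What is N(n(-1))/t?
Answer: 1914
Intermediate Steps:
n(l) = -3 (n(l) = -3 + (l - l) = -3 + 0 = -3)
t = 1/319 ≈ 0.0031348
N(n(-1))/t = 6/(1/319) = 6*319 = 1914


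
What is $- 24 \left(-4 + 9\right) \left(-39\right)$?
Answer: $4680$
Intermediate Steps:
$- 24 \left(-4 + 9\right) \left(-39\right) = \left(-24\right) 5 \left(-39\right) = \left(-120\right) \left(-39\right) = 4680$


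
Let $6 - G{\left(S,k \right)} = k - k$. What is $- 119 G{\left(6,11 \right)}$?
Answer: $-714$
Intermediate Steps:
$G{\left(S,k \right)} = 6$ ($G{\left(S,k \right)} = 6 - \left(k - k\right) = 6 - 0 = 6 + 0 = 6$)
$- 119 G{\left(6,11 \right)} = \left(-119\right) 6 = -714$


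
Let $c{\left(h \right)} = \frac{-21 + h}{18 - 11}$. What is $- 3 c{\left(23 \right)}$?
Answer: $- \frac{6}{7} \approx -0.85714$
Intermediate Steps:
$c{\left(h \right)} = -3 + \frac{h}{7}$ ($c{\left(h \right)} = \frac{-21 + h}{7} = \left(-21 + h\right) \frac{1}{7} = -3 + \frac{h}{7}$)
$- 3 c{\left(23 \right)} = - 3 \left(-3 + \frac{1}{7} \cdot 23\right) = - 3 \left(-3 + \frac{23}{7}\right) = \left(-3\right) \frac{2}{7} = - \frac{6}{7}$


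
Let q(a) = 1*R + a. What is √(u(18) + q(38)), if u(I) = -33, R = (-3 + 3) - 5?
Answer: 0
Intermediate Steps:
R = -5 (R = 0 - 5 = -5)
q(a) = -5 + a (q(a) = 1*(-5) + a = -5 + a)
√(u(18) + q(38)) = √(-33 + (-5 + 38)) = √(-33 + 33) = √0 = 0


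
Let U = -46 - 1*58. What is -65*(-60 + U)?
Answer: 10660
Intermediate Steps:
U = -104 (U = -46 - 58 = -104)
-65*(-60 + U) = -65*(-60 - 104) = -65*(-164) = 10660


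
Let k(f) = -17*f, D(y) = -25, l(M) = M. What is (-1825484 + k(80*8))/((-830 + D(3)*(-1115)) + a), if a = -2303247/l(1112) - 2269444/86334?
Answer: -88148601164256/1197520010567 ≈ -73.609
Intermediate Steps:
a = -100686074113/48001704 (a = -2303247/1112 - 2269444/86334 = -2303247*1/1112 - 2269444*1/86334 = -2303247/1112 - 1134722/43167 = -100686074113/48001704 ≈ -2097.6)
(-1825484 + k(80*8))/((-830 + D(3)*(-1115)) + a) = (-1825484 - 1360*8)/((-830 - 25*(-1115)) - 100686074113/48001704) = (-1825484 - 17*640)/((-830 + 27875) - 100686074113/48001704) = (-1825484 - 10880)/(27045 - 100686074113/48001704) = -1836364/1197520010567/48001704 = -1836364*48001704/1197520010567 = -88148601164256/1197520010567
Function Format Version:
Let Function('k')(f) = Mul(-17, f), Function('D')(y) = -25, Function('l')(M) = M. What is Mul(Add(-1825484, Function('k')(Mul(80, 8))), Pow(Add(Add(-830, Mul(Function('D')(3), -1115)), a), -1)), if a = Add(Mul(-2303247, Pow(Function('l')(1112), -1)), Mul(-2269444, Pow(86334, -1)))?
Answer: Rational(-88148601164256, 1197520010567) ≈ -73.609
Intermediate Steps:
a = Rational(-100686074113, 48001704) (a = Add(Mul(-2303247, Pow(1112, -1)), Mul(-2269444, Pow(86334, -1))) = Add(Mul(-2303247, Rational(1, 1112)), Mul(-2269444, Rational(1, 86334))) = Add(Rational(-2303247, 1112), Rational(-1134722, 43167)) = Rational(-100686074113, 48001704) ≈ -2097.6)
Mul(Add(-1825484, Function('k')(Mul(80, 8))), Pow(Add(Add(-830, Mul(Function('D')(3), -1115)), a), -1)) = Mul(Add(-1825484, Mul(-17, Mul(80, 8))), Pow(Add(Add(-830, Mul(-25, -1115)), Rational(-100686074113, 48001704)), -1)) = Mul(Add(-1825484, Mul(-17, 640)), Pow(Add(Add(-830, 27875), Rational(-100686074113, 48001704)), -1)) = Mul(Add(-1825484, -10880), Pow(Add(27045, Rational(-100686074113, 48001704)), -1)) = Mul(-1836364, Pow(Rational(1197520010567, 48001704), -1)) = Mul(-1836364, Rational(48001704, 1197520010567)) = Rational(-88148601164256, 1197520010567)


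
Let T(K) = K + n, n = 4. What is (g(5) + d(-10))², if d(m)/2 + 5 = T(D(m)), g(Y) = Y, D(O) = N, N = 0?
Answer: 9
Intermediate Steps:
D(O) = 0
T(K) = 4 + K (T(K) = K + 4 = 4 + K)
d(m) = -2 (d(m) = -10 + 2*(4 + 0) = -10 + 2*4 = -10 + 8 = -2)
(g(5) + d(-10))² = (5 - 2)² = 3² = 9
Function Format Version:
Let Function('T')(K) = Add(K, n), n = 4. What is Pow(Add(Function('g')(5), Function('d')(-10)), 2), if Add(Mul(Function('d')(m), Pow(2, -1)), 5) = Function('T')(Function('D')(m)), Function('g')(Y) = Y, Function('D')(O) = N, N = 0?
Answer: 9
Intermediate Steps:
Function('D')(O) = 0
Function('T')(K) = Add(4, K) (Function('T')(K) = Add(K, 4) = Add(4, K))
Function('d')(m) = -2 (Function('d')(m) = Add(-10, Mul(2, Add(4, 0))) = Add(-10, Mul(2, 4)) = Add(-10, 8) = -2)
Pow(Add(Function('g')(5), Function('d')(-10)), 2) = Pow(Add(5, -2), 2) = Pow(3, 2) = 9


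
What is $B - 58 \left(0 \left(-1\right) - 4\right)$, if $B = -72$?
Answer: $160$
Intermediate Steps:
$B - 58 \left(0 \left(-1\right) - 4\right) = -72 - 58 \left(0 \left(-1\right) - 4\right) = -72 - 58 \left(0 - 4\right) = -72 - -232 = -72 + 232 = 160$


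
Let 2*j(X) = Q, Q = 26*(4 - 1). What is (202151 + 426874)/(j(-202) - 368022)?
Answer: -209675/122661 ≈ -1.7094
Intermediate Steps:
Q = 78 (Q = 26*3 = 78)
j(X) = 39 (j(X) = (1/2)*78 = 39)
(202151 + 426874)/(j(-202) - 368022) = (202151 + 426874)/(39 - 368022) = 629025/(-367983) = 629025*(-1/367983) = -209675/122661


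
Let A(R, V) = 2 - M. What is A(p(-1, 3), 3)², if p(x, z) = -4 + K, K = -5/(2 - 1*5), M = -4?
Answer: 36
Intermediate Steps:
K = 5/3 (K = -5/(2 - 5) = -5/(-3) = -5*(-⅓) = 5/3 ≈ 1.6667)
p(x, z) = -7/3 (p(x, z) = -4 + 5/3 = -7/3)
A(R, V) = 6 (A(R, V) = 2 - 1*(-4) = 2 + 4 = 6)
A(p(-1, 3), 3)² = 6² = 36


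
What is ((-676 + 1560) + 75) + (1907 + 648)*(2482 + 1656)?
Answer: 10573549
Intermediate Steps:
((-676 + 1560) + 75) + (1907 + 648)*(2482 + 1656) = (884 + 75) + 2555*4138 = 959 + 10572590 = 10573549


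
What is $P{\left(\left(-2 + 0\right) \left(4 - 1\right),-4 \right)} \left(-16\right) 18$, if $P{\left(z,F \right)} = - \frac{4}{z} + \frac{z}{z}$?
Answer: $-480$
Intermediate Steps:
$P{\left(z,F \right)} = 1 - \frac{4}{z}$ ($P{\left(z,F \right)} = - \frac{4}{z} + 1 = 1 - \frac{4}{z}$)
$P{\left(\left(-2 + 0\right) \left(4 - 1\right),-4 \right)} \left(-16\right) 18 = \frac{-4 + \left(-2 + 0\right) \left(4 - 1\right)}{\left(-2 + 0\right) \left(4 - 1\right)} \left(-16\right) 18 = \frac{-4 - 6}{\left(-2\right) 3} \left(-16\right) 18 = \frac{-4 - 6}{-6} \left(-16\right) 18 = \left(- \frac{1}{6}\right) \left(-10\right) \left(-16\right) 18 = \frac{5}{3} \left(-16\right) 18 = \left(- \frac{80}{3}\right) 18 = -480$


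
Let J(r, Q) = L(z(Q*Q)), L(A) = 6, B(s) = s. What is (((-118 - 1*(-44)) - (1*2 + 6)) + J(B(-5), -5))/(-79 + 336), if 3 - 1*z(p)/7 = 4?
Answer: -76/257 ≈ -0.29572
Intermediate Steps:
z(p) = -7 (z(p) = 21 - 7*4 = 21 - 28 = -7)
J(r, Q) = 6
(((-118 - 1*(-44)) - (1*2 + 6)) + J(B(-5), -5))/(-79 + 336) = (((-118 - 1*(-44)) - (1*2 + 6)) + 6)/(-79 + 336) = (((-118 + 44) - (2 + 6)) + 6)/257 = ((-74 - 1*8) + 6)/257 = ((-74 - 8) + 6)/257 = (-82 + 6)/257 = (1/257)*(-76) = -76/257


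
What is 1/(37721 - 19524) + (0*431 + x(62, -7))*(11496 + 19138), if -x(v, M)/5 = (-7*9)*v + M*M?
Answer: 10750363427931/18197 ≈ 5.9078e+8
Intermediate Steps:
x(v, M) = -5*M² + 315*v (x(v, M) = -5*((-7*9)*v + M*M) = -5*(-63*v + M²) = -5*(M² - 63*v) = -5*M² + 315*v)
1/(37721 - 19524) + (0*431 + x(62, -7))*(11496 + 19138) = 1/(37721 - 19524) + (0*431 + (-5*(-7)² + 315*62))*(11496 + 19138) = 1/18197 + (0 + (-5*49 + 19530))*30634 = 1/18197 + (0 + (-245 + 19530))*30634 = 1/18197 + (0 + 19285)*30634 = 1/18197 + 19285*30634 = 1/18197 + 590776690 = 10750363427931/18197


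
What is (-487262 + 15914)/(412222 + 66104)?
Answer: -78558/79721 ≈ -0.98541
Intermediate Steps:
(-487262 + 15914)/(412222 + 66104) = -471348/478326 = -471348*1/478326 = -78558/79721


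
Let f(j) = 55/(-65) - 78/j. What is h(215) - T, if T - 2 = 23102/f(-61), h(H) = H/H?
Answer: -18320229/343 ≈ -53412.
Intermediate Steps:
h(H) = 1
f(j) = -11/13 - 78/j (f(j) = 55*(-1/65) - 78/j = -11/13 - 78/j)
T = 18320572/343 (T = 2 + 23102/(-11/13 - 78/(-61)) = 2 + 23102/(-11/13 - 78*(-1/61)) = 2 + 23102/(-11/13 + 78/61) = 2 + 23102/(343/793) = 2 + 23102*(793/343) = 2 + 18319886/343 = 18320572/343 ≈ 53413.)
h(215) - T = 1 - 1*18320572/343 = 1 - 18320572/343 = -18320229/343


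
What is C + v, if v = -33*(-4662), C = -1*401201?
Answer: -247355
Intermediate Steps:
C = -401201
v = 153846
C + v = -401201 + 153846 = -247355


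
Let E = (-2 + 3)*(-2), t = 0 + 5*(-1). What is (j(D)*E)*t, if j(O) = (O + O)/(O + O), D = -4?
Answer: 10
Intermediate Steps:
j(O) = 1 (j(O) = (2*O)/((2*O)) = (2*O)*(1/(2*O)) = 1)
t = -5 (t = 0 - 5 = -5)
E = -2 (E = 1*(-2) = -2)
(j(D)*E)*t = (1*(-2))*(-5) = -2*(-5) = 10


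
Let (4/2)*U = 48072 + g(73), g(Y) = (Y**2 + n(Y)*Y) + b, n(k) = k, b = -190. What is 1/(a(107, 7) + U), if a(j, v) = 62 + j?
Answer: 1/29439 ≈ 3.3969e-5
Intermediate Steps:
g(Y) = -190 + 2*Y**2 (g(Y) = (Y**2 + Y*Y) - 190 = (Y**2 + Y**2) - 190 = 2*Y**2 - 190 = -190 + 2*Y**2)
U = 29270 (U = (48072 + (-190 + 2*73**2))/2 = (48072 + (-190 + 2*5329))/2 = (48072 + (-190 + 10658))/2 = (48072 + 10468)/2 = (1/2)*58540 = 29270)
1/(a(107, 7) + U) = 1/((62 + 107) + 29270) = 1/(169 + 29270) = 1/29439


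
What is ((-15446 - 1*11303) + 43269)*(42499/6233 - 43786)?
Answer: -4507905556280/6233 ≈ -7.2323e+8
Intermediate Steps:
((-15446 - 1*11303) + 43269)*(42499/6233 - 43786) = ((-15446 - 11303) + 43269)*(42499*(1/6233) - 43786) = (-26749 + 43269)*(42499/6233 - 43786) = 16520*(-272875639/6233) = -4507905556280/6233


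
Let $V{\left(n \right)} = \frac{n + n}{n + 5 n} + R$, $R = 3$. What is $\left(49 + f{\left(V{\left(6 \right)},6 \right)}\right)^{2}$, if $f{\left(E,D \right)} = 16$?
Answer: $4225$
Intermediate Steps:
$V{\left(n \right)} = \frac{10}{3}$ ($V{\left(n \right)} = \frac{n + n}{n + 5 n} + 3 = \frac{2 n}{6 n} + 3 = 2 n \frac{1}{6 n} + 3 = \frac{1}{3} + 3 = \frac{10}{3}$)
$\left(49 + f{\left(V{\left(6 \right)},6 \right)}\right)^{2} = \left(49 + 16\right)^{2} = 65^{2} = 4225$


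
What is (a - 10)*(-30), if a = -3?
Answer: 390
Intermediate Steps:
(a - 10)*(-30) = (-3 - 10)*(-30) = -13*(-30) = 390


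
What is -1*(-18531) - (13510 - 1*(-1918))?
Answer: 3103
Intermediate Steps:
-1*(-18531) - (13510 - 1*(-1918)) = 18531 - (13510 + 1918) = 18531 - 1*15428 = 18531 - 15428 = 3103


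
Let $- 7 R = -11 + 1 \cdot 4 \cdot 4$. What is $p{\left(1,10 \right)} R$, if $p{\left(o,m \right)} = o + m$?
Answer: $- \frac{55}{7} \approx -7.8571$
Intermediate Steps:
$p{\left(o,m \right)} = m + o$
$R = - \frac{5}{7}$ ($R = - \frac{-11 + 1 \cdot 4 \cdot 4}{7} = - \frac{-11 + 4 \cdot 4}{7} = - \frac{-11 + 16}{7} = \left(- \frac{1}{7}\right) 5 = - \frac{5}{7} \approx -0.71429$)
$p{\left(1,10 \right)} R = \left(10 + 1\right) \left(- \frac{5}{7}\right) = 11 \left(- \frac{5}{7}\right) = - \frac{55}{7}$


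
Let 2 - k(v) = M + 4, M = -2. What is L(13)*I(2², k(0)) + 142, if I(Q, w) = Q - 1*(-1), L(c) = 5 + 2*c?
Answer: 297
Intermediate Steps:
k(v) = 0 (k(v) = 2 - (-2 + 4) = 2 - 1*2 = 2 - 2 = 0)
I(Q, w) = 1 + Q (I(Q, w) = Q + 1 = 1 + Q)
L(13)*I(2², k(0)) + 142 = (5 + 2*13)*(1 + 2²) + 142 = (5 + 26)*(1 + 4) + 142 = 31*5 + 142 = 155 + 142 = 297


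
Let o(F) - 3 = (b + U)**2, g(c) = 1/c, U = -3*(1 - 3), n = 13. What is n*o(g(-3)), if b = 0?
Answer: 507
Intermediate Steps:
U = 6 (U = -3*(-2) = 6)
g(c) = 1/c
o(F) = 39 (o(F) = 3 + (0 + 6)**2 = 3 + 6**2 = 3 + 36 = 39)
n*o(g(-3)) = 13*39 = 507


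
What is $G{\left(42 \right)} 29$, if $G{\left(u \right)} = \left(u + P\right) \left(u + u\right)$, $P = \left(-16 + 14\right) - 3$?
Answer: $90132$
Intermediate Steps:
$P = -5$ ($P = -2 - 3 = -5$)
$G{\left(u \right)} = 2 u \left(-5 + u\right)$ ($G{\left(u \right)} = \left(u - 5\right) \left(u + u\right) = \left(-5 + u\right) 2 u = 2 u \left(-5 + u\right)$)
$G{\left(42 \right)} 29 = 2 \cdot 42 \left(-5 + 42\right) 29 = 2 \cdot 42 \cdot 37 \cdot 29 = 3108 \cdot 29 = 90132$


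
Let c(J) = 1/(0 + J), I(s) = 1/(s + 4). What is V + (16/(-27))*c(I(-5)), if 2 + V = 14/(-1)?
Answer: -416/27 ≈ -15.407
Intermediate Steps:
I(s) = 1/(4 + s)
c(J) = 1/J
V = -16 (V = -2 + 14/(-1) = -2 + 14*(-1) = -2 - 14 = -16)
V + (16/(-27))*c(I(-5)) = -16 + (16/(-27))/(1/(4 - 5)) = -16 + (16*(-1/27))/(1/(-1)) = -16 - 16/27/(-1) = -16 - 16/27*(-1) = -16 + 16/27 = -416/27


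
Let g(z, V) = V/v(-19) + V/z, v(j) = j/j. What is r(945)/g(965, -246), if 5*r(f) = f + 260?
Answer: -232565/237636 ≈ -0.97866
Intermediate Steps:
v(j) = 1
r(f) = 52 + f/5 (r(f) = (f + 260)/5 = (260 + f)/5 = 52 + f/5)
g(z, V) = V + V/z (g(z, V) = V/1 + V/z = V*1 + V/z = V + V/z)
r(945)/g(965, -246) = (52 + (⅕)*945)/(-246 - 246/965) = (52 + 189)/(-246 - 246*1/965) = 241/(-246 - 246/965) = 241/(-237636/965) = 241*(-965/237636) = -232565/237636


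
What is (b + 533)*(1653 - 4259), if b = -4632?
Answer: 10681994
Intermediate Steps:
(b + 533)*(1653 - 4259) = (-4632 + 533)*(1653 - 4259) = -4099*(-2606) = 10681994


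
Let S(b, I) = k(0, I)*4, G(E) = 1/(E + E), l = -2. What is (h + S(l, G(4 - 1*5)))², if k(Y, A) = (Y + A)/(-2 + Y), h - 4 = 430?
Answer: 189225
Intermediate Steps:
h = 434 (h = 4 + 430 = 434)
k(Y, A) = (A + Y)/(-2 + Y)
G(E) = 1/(2*E)
S(b, I) = -2*I (S(b, I) = ((I + 0)/(-2 + 0))*4 = (I/(-2))*4 = -I/2*4 = -2*I)
(h + S(l, G(4 - 1*5)))² = (434 - 1/(4 - 1*5))² = (434 - 1/(4 - 5))² = (434 - 1/(-1))² = (434 - (-1))² = (434 - 2*(-½))² = (434 + 1)² = 435² = 189225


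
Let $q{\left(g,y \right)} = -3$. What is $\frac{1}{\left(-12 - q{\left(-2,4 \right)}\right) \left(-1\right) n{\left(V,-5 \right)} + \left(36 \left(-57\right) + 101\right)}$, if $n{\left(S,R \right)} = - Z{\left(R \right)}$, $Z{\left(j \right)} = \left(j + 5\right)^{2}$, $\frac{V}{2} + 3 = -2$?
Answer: $- \frac{1}{1951} \approx -0.00051256$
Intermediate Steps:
$V = -10$ ($V = -6 + 2 \left(-2\right) = -6 - 4 = -10$)
$Z{\left(j \right)} = \left(5 + j\right)^{2}$
$n{\left(S,R \right)} = - \left(5 + R\right)^{2}$
$\frac{1}{\left(-12 - q{\left(-2,4 \right)}\right) \left(-1\right) n{\left(V,-5 \right)} + \left(36 \left(-57\right) + 101\right)} = \frac{1}{\left(-12 - -3\right) \left(-1\right) \left(- \left(5 - 5\right)^{2}\right) + \left(36 \left(-57\right) + 101\right)} = \frac{1}{\left(-12 + 3\right) \left(-1\right) \left(- 0^{2}\right) + \left(-2052 + 101\right)} = \frac{1}{\left(-9\right) \left(-1\right) \left(\left(-1\right) 0\right) - 1951} = \frac{1}{9 \cdot 0 - 1951} = \frac{1}{0 - 1951} = \frac{1}{-1951} = - \frac{1}{1951}$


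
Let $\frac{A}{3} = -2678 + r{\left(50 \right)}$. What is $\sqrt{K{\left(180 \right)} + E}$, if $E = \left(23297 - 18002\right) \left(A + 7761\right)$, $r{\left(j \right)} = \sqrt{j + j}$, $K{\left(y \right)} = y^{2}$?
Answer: $9 i \sqrt{15485} \approx 1119.9 i$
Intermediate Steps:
$r{\left(j \right)} = \sqrt{2} \sqrt{j}$ ($r{\left(j \right)} = \sqrt{2 j} = \sqrt{2} \sqrt{j}$)
$A = -8004$ ($A = 3 \left(-2678 + \sqrt{2} \sqrt{50}\right) = 3 \left(-2678 + \sqrt{2} \cdot 5 \sqrt{2}\right) = 3 \left(-2678 + 10\right) = 3 \left(-2668\right) = -8004$)
$E = -1286685$ ($E = \left(23297 - 18002\right) \left(-8004 + 7761\right) = 5295 \left(-243\right) = -1286685$)
$\sqrt{K{\left(180 \right)} + E} = \sqrt{180^{2} - 1286685} = \sqrt{32400 - 1286685} = \sqrt{-1254285} = 9 i \sqrt{15485}$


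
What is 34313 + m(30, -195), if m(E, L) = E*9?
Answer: 34583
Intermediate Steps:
m(E, L) = 9*E
34313 + m(30, -195) = 34313 + 9*30 = 34313 + 270 = 34583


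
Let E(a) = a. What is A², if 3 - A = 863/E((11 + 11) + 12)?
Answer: 579121/1156 ≈ 500.97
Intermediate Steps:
A = -761/34 (A = 3 - 863/((11 + 11) + 12) = 3 - 863/(22 + 12) = 3 - 863/34 = -761/34 ≈ -22.382)
A² = (-761/34)² = 579121/1156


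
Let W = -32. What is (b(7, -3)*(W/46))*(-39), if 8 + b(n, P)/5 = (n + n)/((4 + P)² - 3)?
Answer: -46800/23 ≈ -2034.8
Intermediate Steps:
b(n, P) = -40 + 10*n/(-3 + (4 + P)²) (b(n, P) = -40 + 5*((n + n)/((4 + P)² - 3)) = -40 + 5*((2*n)/(-3 + (4 + P)²)) = -40 + 5*(2*n/(-3 + (4 + P)²)) = -40 + 10*n/(-3 + (4 + P)²))
(b(7, -3)*(W/46))*(-39) = ((10*(12 + 7 - 4*(4 - 3)²)/(-3 + (4 - 3)²))*(-32/46))*(-39) = ((10*(12 + 7 - 4*1²)/(-3 + 1²))*(-32*1/46))*(-39) = ((10*(12 + 7 - 4*1)/(-3 + 1))*(-16/23))*(-39) = ((10*(12 + 7 - 4)/(-2))*(-16/23))*(-39) = ((10*(-½)*15)*(-16/23))*(-39) = -75*(-16/23)*(-39) = (1200/23)*(-39) = -46800/23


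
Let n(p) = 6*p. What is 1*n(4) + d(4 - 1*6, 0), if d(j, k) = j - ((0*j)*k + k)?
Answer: 22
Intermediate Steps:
d(j, k) = j - k (d(j, k) = j - (0*k + k) = j - (0 + k) = j - k)
1*n(4) + d(4 - 1*6, 0) = 1*(6*4) + ((4 - 1*6) - 1*0) = 1*24 + ((4 - 6) + 0) = 24 + (-2 + 0) = 24 - 2 = 22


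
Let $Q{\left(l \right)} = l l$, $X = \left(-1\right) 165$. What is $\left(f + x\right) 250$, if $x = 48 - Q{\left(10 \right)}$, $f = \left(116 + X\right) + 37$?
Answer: $-16000$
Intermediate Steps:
$X = -165$
$Q{\left(l \right)} = l^{2}$
$f = -12$ ($f = \left(116 - 165\right) + 37 = -49 + 37 = -12$)
$x = -52$ ($x = 48 - 10^{2} = 48 - 100 = -52$)
$\left(f + x\right) 250 = \left(-12 - 52\right) 250 = \left(-64\right) 250 = -16000$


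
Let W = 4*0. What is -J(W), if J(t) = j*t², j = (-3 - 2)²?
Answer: 0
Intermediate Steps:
j = 25 (j = (-5)² = 25)
W = 0
J(t) = 25*t²
-J(W) = -25*0² = -25*0 = -1*0 = 0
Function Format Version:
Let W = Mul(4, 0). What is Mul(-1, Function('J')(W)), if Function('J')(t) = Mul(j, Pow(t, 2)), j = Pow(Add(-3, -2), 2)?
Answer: 0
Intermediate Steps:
j = 25 (j = Pow(-5, 2) = 25)
W = 0
Function('J')(t) = Mul(25, Pow(t, 2))
Mul(-1, Function('J')(W)) = Mul(-1, Mul(25, Pow(0, 2))) = Mul(-1, Mul(25, 0)) = Mul(-1, 0) = 0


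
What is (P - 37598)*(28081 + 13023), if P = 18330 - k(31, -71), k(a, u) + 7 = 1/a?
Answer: -24542869568/31 ≈ -7.9171e+8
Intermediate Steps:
k(a, u) = -7 + 1/a
P = 568446/31 (P = 18330 - (-7 + 1/31) = 18330 - 1*(-216/31) = 18330 + 216/31 = 568446/31 ≈ 18337.)
(P - 37598)*(28081 + 13023) = (568446/31 - 37598)*(28081 + 13023) = -597092/31*41104 = -24542869568/31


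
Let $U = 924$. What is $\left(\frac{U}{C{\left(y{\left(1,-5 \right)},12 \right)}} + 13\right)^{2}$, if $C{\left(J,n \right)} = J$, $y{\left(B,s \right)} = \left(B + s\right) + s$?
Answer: $\frac{72361}{9} \approx 8040.1$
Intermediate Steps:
$y{\left(B,s \right)} = B + 2 s$
$\left(\frac{U}{C{\left(y{\left(1,-5 \right)},12 \right)}} + 13\right)^{2} = \left(\frac{924}{1 + 2 \left(-5\right)} + 13\right)^{2} = \left(\frac{924}{1 - 10} + 13\right)^{2} = \left(\frac{924}{-9} + 13\right)^{2} = \left(924 \left(- \frac{1}{9}\right) + 13\right)^{2} = \left(- \frac{308}{3} + 13\right)^{2} = \left(- \frac{269}{3}\right)^{2} = \frac{72361}{9}$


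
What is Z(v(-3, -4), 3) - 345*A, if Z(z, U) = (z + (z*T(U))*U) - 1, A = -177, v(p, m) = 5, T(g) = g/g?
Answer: 61084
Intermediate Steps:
T(g) = 1
Z(z, U) = -1 + z + U*z (Z(z, U) = (z + (z*1)*U) - 1 = (z + z*U) - 1 = (z + U*z) - 1 = -1 + z + U*z)
Z(v(-3, -4), 3) - 345*A = (-1 + 5 + 3*5) - 345*(-177) = (-1 + 5 + 15) + 61065 = 19 + 61065 = 61084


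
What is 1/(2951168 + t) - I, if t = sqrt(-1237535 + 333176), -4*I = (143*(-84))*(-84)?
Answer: 2196961921239950084/8709393468583 - I*sqrt(904359)/8709393468583 ≈ 2.5225e+5 - 1.0919e-10*I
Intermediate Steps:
I = -252252 (I = -143*(-84)*(-84)/4 = -(-3003)*(-84) = -1/4*1009008 = -252252)
t = I*sqrt(904359) (t = sqrt(-904359) = I*sqrt(904359) ≈ 950.98*I)
1/(2951168 + t) - I = 1/(2951168 + I*sqrt(904359)) - 1*(-252252) = 1/(2951168 + I*sqrt(904359)) + 252252 = 252252 + 1/(2951168 + I*sqrt(904359))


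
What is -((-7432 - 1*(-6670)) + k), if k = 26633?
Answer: -25871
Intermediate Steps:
-((-7432 - 1*(-6670)) + k) = -((-7432 - 1*(-6670)) + 26633) = -((-7432 + 6670) + 26633) = -(-762 + 26633) = -1*25871 = -25871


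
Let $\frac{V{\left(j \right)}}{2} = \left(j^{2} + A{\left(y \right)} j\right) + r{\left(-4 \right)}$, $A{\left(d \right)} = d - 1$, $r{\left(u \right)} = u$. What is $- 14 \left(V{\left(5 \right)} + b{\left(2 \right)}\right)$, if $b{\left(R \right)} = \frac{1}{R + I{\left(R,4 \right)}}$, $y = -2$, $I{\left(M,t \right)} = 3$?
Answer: $- \frac{854}{5} \approx -170.8$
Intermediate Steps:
$A{\left(d \right)} = -1 + d$
$b{\left(R \right)} = \frac{1}{3 + R}$ ($b{\left(R \right)} = \frac{1}{R + 3} = \frac{1}{3 + R}$)
$V{\left(j \right)} = -8 - 6 j + 2 j^{2}$ ($V{\left(j \right)} = 2 \left(\left(j^{2} + \left(-1 - 2\right) j\right) - 4\right) = 2 \left(\left(j^{2} - 3 j\right) - 4\right) = 2 \left(-4 + j^{2} - 3 j\right) = -8 - 6 j + 2 j^{2}$)
$- 14 \left(V{\left(5 \right)} + b{\left(2 \right)}\right) = - 14 \left(\left(-8 - 30 + 2 \cdot 5^{2}\right) + \frac{1}{3 + 2}\right) = - 14 \left(\left(-8 - 30 + 2 \cdot 25\right) + \frac{1}{5}\right) = - 14 \left(\left(-8 - 30 + 50\right) + \frac{1}{5}\right) = - 14 \left(12 + \frac{1}{5}\right) = \left(-14\right) \frac{61}{5} = - \frac{854}{5}$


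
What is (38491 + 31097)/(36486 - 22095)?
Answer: 7732/1599 ≈ 4.8355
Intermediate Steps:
(38491 + 31097)/(36486 - 22095) = 69588/14391 = 69588*(1/14391) = 7732/1599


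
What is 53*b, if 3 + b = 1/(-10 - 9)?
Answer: -3074/19 ≈ -161.79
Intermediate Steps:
b = -58/19 (b = -3 + 1/(-10 - 9) = -3 + 1/(-19) = -3 - 1/19 = -58/19 ≈ -3.0526)
53*b = 53*(-58/19) = -3074/19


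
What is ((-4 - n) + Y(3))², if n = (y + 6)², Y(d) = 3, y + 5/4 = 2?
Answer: 555025/256 ≈ 2168.1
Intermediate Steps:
y = ¾ (y = -5/4 + 2 = ¾ ≈ 0.75000)
n = 729/16 (n = (¾ + 6)² = (27/4)² = 729/16 ≈ 45.563)
((-4 - n) + Y(3))² = ((-4 - 1*729/16) + 3)² = ((-4 - 729/16) + 3)² = (-793/16 + 3)² = (-745/16)² = 555025/256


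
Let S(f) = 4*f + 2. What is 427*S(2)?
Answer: 4270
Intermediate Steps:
S(f) = 2 + 4*f
427*S(2) = 427*(2 + 4*2) = 427*(2 + 8) = 427*10 = 4270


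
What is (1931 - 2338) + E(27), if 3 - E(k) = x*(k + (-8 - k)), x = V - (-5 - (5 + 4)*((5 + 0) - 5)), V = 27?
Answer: -148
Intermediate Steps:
x = 32 (x = 27 - (-5 - (5 + 4)*((5 + 0) - 5)) = 27 - (-5 - 9*(5 - 5)) = 27 - (-5 - 9*0) = 27 - (-5 - 1*0) = 27 - (-5 + 0) = 27 - 1*(-5) = 27 + 5 = 32)
E(k) = 259 (E(k) = 3 - 32*(k + (-8 - k)) = 3 - 32*(-8) = 3 - 1*(-256) = 3 + 256 = 259)
(1931 - 2338) + E(27) = (1931 - 2338) + 259 = -407 + 259 = -148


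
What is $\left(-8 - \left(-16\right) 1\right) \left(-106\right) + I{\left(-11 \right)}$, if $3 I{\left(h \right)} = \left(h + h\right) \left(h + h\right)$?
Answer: $- \frac{2060}{3} \approx -686.67$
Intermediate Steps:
$I{\left(h \right)} = \frac{4 h^{2}}{3}$ ($I{\left(h \right)} = \frac{\left(h + h\right) \left(h + h\right)}{3} = \frac{2 h 2 h}{3} = \frac{4 h^{2}}{3}$)
$\left(-8 - \left(-16\right) 1\right) \left(-106\right) + I{\left(-11 \right)} = \left(-8 - \left(-16\right) 1\right) \left(-106\right) + \frac{4 \left(-11\right)^{2}}{3} = \left(-8 - -16\right) \left(-106\right) + \frac{4}{3} \cdot 121 = \left(-8 + 16\right) \left(-106\right) + \frac{484}{3} = 8 \left(-106\right) + \frac{484}{3} = -848 + \frac{484}{3} = - \frac{2060}{3}$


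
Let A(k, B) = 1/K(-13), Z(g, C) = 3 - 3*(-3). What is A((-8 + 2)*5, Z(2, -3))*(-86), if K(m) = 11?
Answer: -86/11 ≈ -7.8182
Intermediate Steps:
Z(g, C) = 12 (Z(g, C) = 3 + 9 = 12)
A(k, B) = 1/11
A((-8 + 2)*5, Z(2, -3))*(-86) = (1/11)*(-86) = -86/11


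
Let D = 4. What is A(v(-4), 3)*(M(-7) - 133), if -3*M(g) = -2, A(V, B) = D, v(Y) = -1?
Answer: -1588/3 ≈ -529.33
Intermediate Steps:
A(V, B) = 4
M(g) = 2/3 (M(g) = -1/3*(-2) = 2/3)
A(v(-4), 3)*(M(-7) - 133) = 4*(2/3 - 133) = 4*(-397/3) = -1588/3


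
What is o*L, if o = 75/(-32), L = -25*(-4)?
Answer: -1875/8 ≈ -234.38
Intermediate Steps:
L = 100
o = -75/32 (o = 75*(-1/32) = -75/32 ≈ -2.3438)
o*L = -75/32*100 = -1875/8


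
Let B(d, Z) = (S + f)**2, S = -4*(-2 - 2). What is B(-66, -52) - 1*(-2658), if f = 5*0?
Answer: 2914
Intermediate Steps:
f = 0
S = 16 (S = -4*(-4) = 16)
B(d, Z) = 256 (B(d, Z) = (16 + 0)**2 = 16**2 = 256)
B(-66, -52) - 1*(-2658) = 256 - 1*(-2658) = 256 + 2658 = 2914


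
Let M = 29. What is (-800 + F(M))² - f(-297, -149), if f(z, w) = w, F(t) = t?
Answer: 594590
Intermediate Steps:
(-800 + F(M))² - f(-297, -149) = (-800 + 29)² - 1*(-149) = (-771)² + 149 = 594441 + 149 = 594590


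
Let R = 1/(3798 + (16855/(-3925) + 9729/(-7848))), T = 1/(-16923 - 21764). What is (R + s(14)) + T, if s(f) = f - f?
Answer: 23886006377/100432181752881 ≈ 0.00023783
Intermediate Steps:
s(f) = 0
T = -1/38687 (T = 1/(-38687) = -1/38687 ≈ -2.5848e-5)
R = 684520/2596018863 (R = 1/(3798 + (16855*(-1/3925) + 9729*(-1/7848))) = 1/(3798 + (-3371/785 - 1081/872)) = 1/(3798 - 3788097/684520) = 1/(2596018863/684520) = 684520/2596018863 ≈ 0.00026368)
(R + s(14)) + T = (684520/2596018863 + 0) - 1/38687 = 684520/2596018863 - 1/38687 = 23886006377/100432181752881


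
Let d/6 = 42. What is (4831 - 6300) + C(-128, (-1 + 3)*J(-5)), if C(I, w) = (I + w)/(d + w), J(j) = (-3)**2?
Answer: -39674/27 ≈ -1469.4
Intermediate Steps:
d = 252 (d = 6*42 = 252)
J(j) = 9
C(I, w) = (I + w)/(252 + w)
(4831 - 6300) + C(-128, (-1 + 3)*J(-5)) = (4831 - 6300) + (-128 + (-1 + 3)*9)/(252 + (-1 + 3)*9) = -1469 + (-128 + 2*9)/(252 + 2*9) = -1469 + (-128 + 18)/(252 + 18) = -1469 - 110/270 = -1469 + (1/270)*(-110) = -1469 - 11/27 = -39674/27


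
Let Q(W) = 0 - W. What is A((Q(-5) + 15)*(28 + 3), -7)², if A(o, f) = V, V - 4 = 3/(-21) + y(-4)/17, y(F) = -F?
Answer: 237169/14161 ≈ 16.748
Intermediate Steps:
Q(W) = -W
V = 487/119 (V = 4 + (3/(-21) - 1*(-4)/17) = 4 + (3*(-1/21) + 4*(1/17)) = 4 + (-⅐ + 4/17) = 4 + 11/119 = 487/119 ≈ 4.0924)
A(o, f) = 487/119
A((Q(-5) + 15)*(28 + 3), -7)² = (487/119)² = 237169/14161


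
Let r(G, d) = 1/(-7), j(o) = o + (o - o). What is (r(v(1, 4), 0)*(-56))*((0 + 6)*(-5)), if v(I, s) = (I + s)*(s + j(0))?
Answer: -240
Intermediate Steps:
j(o) = o (j(o) = o + 0 = o)
v(I, s) = s*(I + s) (v(I, s) = (I + s)*(s + 0) = (I + s)*s = s*(I + s))
r(G, d) = -⅐
(r(v(1, 4), 0)*(-56))*((0 + 6)*(-5)) = (-⅐*(-56))*((0 + 6)*(-5)) = 8*(6*(-5)) = 8*(-30) = -240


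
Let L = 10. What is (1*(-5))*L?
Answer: -50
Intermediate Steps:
(1*(-5))*L = (1*(-5))*10 = -5*10 = -50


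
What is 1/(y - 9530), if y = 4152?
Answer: -1/5378 ≈ -0.00018594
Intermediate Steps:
1/(y - 9530) = 1/(4152 - 9530) = 1/(-5378) = -1/5378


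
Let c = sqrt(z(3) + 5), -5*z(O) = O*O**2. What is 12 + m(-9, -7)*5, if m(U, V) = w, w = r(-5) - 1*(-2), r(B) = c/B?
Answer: 22 - I*sqrt(10)/5 ≈ 22.0 - 0.63246*I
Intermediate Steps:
z(O) = -O**3/5 (z(O) = -O*O**2/5 = -O**3/5)
c = I*sqrt(10)/5 (c = sqrt(-1/5*3**3 + 5) = sqrt(-1/5*27 + 5) = sqrt(-27/5 + 5) = sqrt(-2/5) = I*sqrt(10)/5 ≈ 0.63246*I)
r(B) = I*sqrt(10)/(5*B) (r(B) = (I*sqrt(10)/5)/B = I*sqrt(10)/(5*B))
w = 2 - I*sqrt(10)/25 (w = (1/5)*I*sqrt(10)/(-5) - 1*(-2) = (1/5)*I*sqrt(10)*(-1/5) + 2 = -I*sqrt(10)/25 + 2 = 2 - I*sqrt(10)/25 ≈ 2.0 - 0.12649*I)
m(U, V) = 2 - I*sqrt(10)/25
12 + m(-9, -7)*5 = 12 + (2 - I*sqrt(10)/25)*5 = 12 + (10 - I*sqrt(10)/5) = 22 - I*sqrt(10)/5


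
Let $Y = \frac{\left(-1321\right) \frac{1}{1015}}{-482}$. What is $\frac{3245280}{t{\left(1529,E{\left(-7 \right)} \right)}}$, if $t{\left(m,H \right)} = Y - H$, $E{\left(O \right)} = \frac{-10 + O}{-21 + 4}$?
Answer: $- \frac{1587688334400}{487909} \approx -3.2541 \cdot 10^{6}$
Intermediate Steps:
$Y = \frac{1321}{489230}$ ($Y = \left(-1321\right) \frac{1}{1015} \left(- \frac{1}{482}\right) = \left(- \frac{1321}{1015}\right) \left(- \frac{1}{482}\right) = \frac{1321}{489230} \approx 0.0027002$)
$E{\left(O \right)} = \frac{10}{17} - \frac{O}{17}$ ($E{\left(O \right)} = \frac{-10 + O}{-17} = \left(-10 + O\right) \left(- \frac{1}{17}\right) = \frac{10}{17} - \frac{O}{17}$)
$t{\left(m,H \right)} = \frac{1321}{489230} - H$
$\frac{3245280}{t{\left(1529,E{\left(-7 \right)} \right)}} = \frac{3245280}{\frac{1321}{489230} - \left(\frac{10}{17} - - \frac{7}{17}\right)} = \frac{3245280}{\frac{1321}{489230} - \left(\frac{10}{17} + \frac{7}{17}\right)} = \frac{3245280}{\frac{1321}{489230} - 1} = \frac{3245280}{- \frac{487909}{489230}} = 3245280 \left(- \frac{489230}{487909}\right) = - \frac{1587688334400}{487909}$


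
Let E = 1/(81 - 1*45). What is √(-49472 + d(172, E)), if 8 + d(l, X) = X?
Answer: I*√1781279/6 ≈ 222.44*I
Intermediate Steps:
E = 1/36 (E = 1/(81 - 45) = 1/36 ≈ 0.027778)
d(l, X) = -8 + X
√(-49472 + d(172, E)) = √(-49472 + (-8 + 1/36)) = √(-49472 - 287/36) = √(-1781279/36) = I*√1781279/6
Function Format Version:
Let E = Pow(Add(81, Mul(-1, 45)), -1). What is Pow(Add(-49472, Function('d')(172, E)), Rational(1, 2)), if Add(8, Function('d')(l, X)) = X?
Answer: Mul(Rational(1, 6), I, Pow(1781279, Rational(1, 2))) ≈ Mul(222.44, I)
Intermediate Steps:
E = Rational(1, 36) (E = Pow(Add(81, -45), -1) = Pow(36, -1) = Rational(1, 36) ≈ 0.027778)
Function('d')(l, X) = Add(-8, X)
Pow(Add(-49472, Function('d')(172, E)), Rational(1, 2)) = Pow(Add(-49472, Add(-8, Rational(1, 36))), Rational(1, 2)) = Pow(Add(-49472, Rational(-287, 36)), Rational(1, 2)) = Pow(Rational(-1781279, 36), Rational(1, 2)) = Mul(Rational(1, 6), I, Pow(1781279, Rational(1, 2)))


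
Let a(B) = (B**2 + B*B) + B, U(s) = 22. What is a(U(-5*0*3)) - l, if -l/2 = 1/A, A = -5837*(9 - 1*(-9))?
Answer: 52007669/52533 ≈ 990.00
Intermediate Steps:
A = -105066 (A = -5837*(9 + 9) = -5837*18 = -105066)
l = 1/52533 (l = -2/(-105066) = -2*(-1/105066) = 1/52533 ≈ 1.9036e-5)
a(B) = B + 2*B**2 (a(B) = (B**2 + B**2) + B = 2*B**2 + B = B + 2*B**2)
a(U(-5*0*3)) - l = 22*(1 + 2*22) - 1*1/52533 = 22*(1 + 44) - 1/52533 = 22*45 - 1/52533 = 990 - 1/52533 = 52007669/52533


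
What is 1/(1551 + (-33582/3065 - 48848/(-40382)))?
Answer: 61885415/95381084063 ≈ 0.00064882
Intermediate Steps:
1/(1551 + (-33582/3065 - 48848/(-40382))) = 1/(1551 + (-33582*1/3065 - 48848*(-1/40382))) = 1/(1551 + (-33582/3065 + 24424/20191)) = 1/(1551 - 603194602/61885415) = 1/(95381084063/61885415) = 61885415/95381084063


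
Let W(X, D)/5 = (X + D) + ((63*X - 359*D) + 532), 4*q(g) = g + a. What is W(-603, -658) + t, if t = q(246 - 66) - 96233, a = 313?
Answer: 3565641/4 ≈ 8.9141e+5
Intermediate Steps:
q(g) = 313/4 + g/4 (q(g) = (g + 313)/4 = (313 + g)/4 = 313/4 + g/4)
t = -384439/4 (t = (313/4 + (246 - 66)/4) - 96233 = (313/4 + (¼)*180) - 96233 = (313/4 + 45) - 96233 = 493/4 - 96233 = -384439/4 ≈ -96110.)
W(X, D) = 2660 - 1790*D + 320*X (W(X, D) = 5*((X + D) + ((63*X - 359*D) + 532)) = 5*((D + X) + ((-359*D + 63*X) + 532)) = 5*((D + X) + (532 - 359*D + 63*X)) = 5*(532 - 358*D + 64*X) = 2660 - 1790*D + 320*X)
W(-603, -658) + t = (2660 - 1790*(-658) + 320*(-603)) - 384439/4 = (2660 + 1177820 - 192960) - 384439/4 = 987520 - 384439/4 = 3565641/4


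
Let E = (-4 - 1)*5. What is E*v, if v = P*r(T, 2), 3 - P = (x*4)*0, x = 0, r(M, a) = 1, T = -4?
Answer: -75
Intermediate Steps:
P = 3 (P = 3 - 0*4*0 = 3 - 0*0 = 3 - 1*0 = 3 + 0 = 3)
E = -25 (E = -5*5 = -25)
v = 3 (v = 3*1 = 3)
E*v = -25*3 = -75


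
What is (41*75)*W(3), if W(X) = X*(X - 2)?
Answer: 9225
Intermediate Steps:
W(X) = X*(-2 + X)
(41*75)*W(3) = (41*75)*(3*(-2 + 3)) = 3075*(3*1) = 3075*3 = 9225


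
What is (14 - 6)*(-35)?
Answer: -280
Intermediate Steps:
(14 - 6)*(-35) = 8*(-35) = -280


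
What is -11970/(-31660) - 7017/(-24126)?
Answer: 4257887/6365243 ≈ 0.66893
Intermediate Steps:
-11970/(-31660) - 7017/(-24126) = -11970*(-1/31660) - 7017*(-1/24126) = 1197/3166 + 2339/8042 = 4257887/6365243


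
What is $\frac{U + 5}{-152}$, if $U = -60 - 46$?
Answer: $\frac{101}{152} \approx 0.66447$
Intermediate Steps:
$U = -106$ ($U = -60 - 46 = -106$)
$\frac{U + 5}{-152} = \frac{-106 + 5}{-152} = \left(- \frac{1}{152}\right) \left(-101\right) = \frac{101}{152}$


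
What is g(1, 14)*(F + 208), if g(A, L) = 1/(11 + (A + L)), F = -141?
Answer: 67/26 ≈ 2.5769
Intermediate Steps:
g(A, L) = 1/(11 + A + L)
g(1, 14)*(F + 208) = (-141 + 208)/(11 + 1 + 14) = 67/26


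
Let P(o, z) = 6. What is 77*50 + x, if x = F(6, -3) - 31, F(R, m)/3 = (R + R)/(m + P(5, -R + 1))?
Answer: 3831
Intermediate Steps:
F(R, m) = 6*R/(6 + m) (F(R, m) = 3*((R + R)/(m + 6)) = 3*((2*R)/(6 + m)) = 3*(2*R/(6 + m)) = 6*R/(6 + m))
x = -19 (x = 6*6/(6 - 3) - 31 = 6*6/3 - 31 = 6*6*(⅓) - 31 = 12 - 31 = -19)
77*50 + x = 77*50 - 19 = 3850 - 19 = 3831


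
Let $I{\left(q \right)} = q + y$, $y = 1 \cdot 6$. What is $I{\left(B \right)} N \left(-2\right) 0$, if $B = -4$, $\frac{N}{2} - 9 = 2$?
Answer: $0$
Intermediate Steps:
$y = 6$
$N = 22$ ($N = 18 + 2 \cdot 2 = 18 + 4 = 22$)
$I{\left(q \right)} = 6 + q$ ($I{\left(q \right)} = q + 6 = 6 + q$)
$I{\left(B \right)} N \left(-2\right) 0 = \left(6 - 4\right) 22 \left(-2\right) 0 = 2 \left(\left(-44\right) 0\right) = 2 \cdot 0 = 0$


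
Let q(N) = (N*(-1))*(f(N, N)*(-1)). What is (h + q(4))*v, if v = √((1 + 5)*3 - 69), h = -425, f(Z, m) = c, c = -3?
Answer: -437*I*√51 ≈ -3120.8*I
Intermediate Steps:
f(Z, m) = -3
q(N) = -3*N (q(N) = (N*(-1))*(-3*(-1)) = -N*3 = -3*N)
v = I*√51 (v = √(6*3 - 69) = √(18 - 69) = √(-51) = I*√51 ≈ 7.1414*I)
(h + q(4))*v = (-425 - 3*4)*(I*√51) = (-425 - 12)*(I*√51) = -437*I*√51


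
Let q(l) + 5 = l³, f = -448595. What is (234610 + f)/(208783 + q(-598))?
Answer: 213985/213638414 ≈ 0.0010016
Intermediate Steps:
q(l) = -5 + l³
(234610 + f)/(208783 + q(-598)) = (234610 - 448595)/(208783 + (-5 + (-598)³)) = -213985/(208783 + (-5 - 213847192)) = -213985/(208783 - 213847197) = -213985/(-213638414) = -213985*(-1/213638414) = 213985/213638414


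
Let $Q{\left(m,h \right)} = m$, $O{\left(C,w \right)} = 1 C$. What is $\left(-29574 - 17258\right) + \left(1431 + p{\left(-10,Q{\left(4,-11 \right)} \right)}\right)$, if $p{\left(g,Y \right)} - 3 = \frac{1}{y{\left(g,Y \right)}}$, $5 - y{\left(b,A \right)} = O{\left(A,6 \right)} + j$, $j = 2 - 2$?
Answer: $-45397$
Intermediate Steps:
$O{\left(C,w \right)} = C$
$j = 0$ ($j = 2 - 2 = 0$)
$y{\left(b,A \right)} = 5 - A$ ($y{\left(b,A \right)} = 5 - \left(A + 0\right) = 5 - A$)
$p{\left(g,Y \right)} = 3 + \frac{1}{5 - Y}$
$\left(-29574 - 17258\right) + \left(1431 + p{\left(-10,Q{\left(4,-11 \right)} \right)}\right) = \left(-29574 - 17258\right) + \left(1431 + \frac{-16 + 3 \cdot 4}{-5 + 4}\right) = -46832 + \left(1431 + \frac{-16 + 12}{-1}\right) = -46832 + \left(1431 - -4\right) = -46832 + \left(1431 + 4\right) = -46832 + 1435 = -45397$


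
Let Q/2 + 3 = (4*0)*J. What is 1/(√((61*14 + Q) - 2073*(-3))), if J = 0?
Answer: √7067/7067 ≈ 0.011895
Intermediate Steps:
Q = -6 (Q = -6 + 2*((4*0)*0) = -6 + 2*(0*0) = -6 + 2*0 = -6 + 0 = -6)
1/(√((61*14 + Q) - 2073*(-3))) = 1/(√((61*14 - 6) - 2073*(-3))) = 1/(√((854 - 6) + 6219)) = 1/(√(848 + 6219)) = 1/(√7067) = √7067/7067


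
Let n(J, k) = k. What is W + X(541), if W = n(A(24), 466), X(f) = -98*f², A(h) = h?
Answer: -28682272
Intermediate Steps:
W = 466
W + X(541) = 466 - 98*541² = 466 - 98*292681 = 466 - 28682738 = -28682272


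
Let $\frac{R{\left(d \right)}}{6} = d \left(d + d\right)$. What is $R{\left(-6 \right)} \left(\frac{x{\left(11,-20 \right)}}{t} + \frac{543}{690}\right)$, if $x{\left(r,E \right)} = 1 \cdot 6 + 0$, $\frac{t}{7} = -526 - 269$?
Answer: $\frac{14484744}{42665} \approx 339.5$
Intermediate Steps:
$R{\left(d \right)} = 12 d^{2}$ ($R{\left(d \right)} = 6 d \left(d + d\right) = 6 d 2 d = 6 \cdot 2 d^{2} = 12 d^{2}$)
$t = -5565$ ($t = 7 \left(-526 - 269\right) = 7 \left(-795\right) = -5565$)
$x{\left(r,E \right)} = 6$ ($x{\left(r,E \right)} = 6 + 0 = 6$)
$R{\left(-6 \right)} \left(\frac{x{\left(11,-20 \right)}}{t} + \frac{543}{690}\right) = 12 \left(-6\right)^{2} \left(\frac{6}{-5565} + \frac{543}{690}\right) = 12 \cdot 36 \left(6 \left(- \frac{1}{5565}\right) + 543 \cdot \frac{1}{690}\right) = 432 \left(- \frac{2}{1855} + \frac{181}{230}\right) = 432 \cdot \frac{67059}{85330} = \frac{14484744}{42665}$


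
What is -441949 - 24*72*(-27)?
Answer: -395293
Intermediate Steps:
-441949 - 24*72*(-27) = -441949 - 1728*(-27) = -441949 - 1*(-46656) = -441949 + 46656 = -395293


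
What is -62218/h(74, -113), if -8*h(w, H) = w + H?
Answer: -38288/3 ≈ -12763.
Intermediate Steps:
h(w, H) = -H/8 - w/8 (h(w, H) = -(w + H)/8 = -(H + w)/8 = -H/8 - w/8)
-62218/h(74, -113) = -62218/(-⅛*(-113) - ⅛*74) = -62218/(113/8 - 37/4) = -62218/39/8 = -62218*8/39 = -38288/3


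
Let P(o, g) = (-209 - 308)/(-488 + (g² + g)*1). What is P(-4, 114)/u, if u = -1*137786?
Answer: 47/158103172 ≈ 2.9727e-7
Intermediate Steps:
u = -137786
P(o, g) = -517/(-488 + g + g²) (P(o, g) = -517/(-488 + (g + g²)*1) = -517/(-488 + (g + g²)) = -517/(-488 + g + g²))
P(-4, 114)/u = -517/(-488 + 114 + 114²)/(-137786) = -517/(-488 + 114 + 12996)*(-1/137786) = -517/12622*(-1/137786) = 47/158103172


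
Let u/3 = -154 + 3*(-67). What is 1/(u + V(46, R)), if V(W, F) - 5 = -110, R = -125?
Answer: -1/1170 ≈ -0.00085470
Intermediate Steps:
u = -1065 (u = 3*(-154 + 3*(-67)) = 3*(-154 - 201) = 3*(-355) = -1065)
V(W, F) = -105 (V(W, F) = 5 - 110 = -105)
1/(u + V(46, R)) = 1/(-1065 - 105) = 1/(-1170) = -1/1170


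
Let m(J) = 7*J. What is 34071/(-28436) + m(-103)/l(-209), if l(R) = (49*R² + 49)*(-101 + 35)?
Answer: -85948348007/71733663078 ≈ -1.1982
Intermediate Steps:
l(R) = -3234 - 3234*R² (l(R) = (49 + 49*R²)*(-66) = -3234 - 3234*R²)
34071/(-28436) + m(-103)/l(-209) = 34071/(-28436) + (7*(-103))/(-3234 - 3234*(-209)²) = 34071*(-1/28436) - 721/(-3234 - 3234*43681) = -34071/28436 - 721/(-3234 - 141264354) = -34071/28436 - 721/(-141267588) = -34071/28436 - 721*(-1/141267588) = -34071/28436 + 103/20181084 = -85948348007/71733663078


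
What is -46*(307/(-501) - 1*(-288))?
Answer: -6623126/501 ≈ -13220.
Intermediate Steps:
-46*(307/(-501) - 1*(-288)) = -46*(307*(-1/501) + 288) = -46*(-307/501 + 288) = -46*143981/501 = -6623126/501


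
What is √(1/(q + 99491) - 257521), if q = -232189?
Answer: 3*I*√503847253233998/132698 ≈ 507.47*I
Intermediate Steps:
√(1/(q + 99491) - 257521) = √(1/(-232189 + 99491) - 257521) = √(1/(-132698) - 257521) = √(-1/132698 - 257521) = √(-34172521659/132698) = 3*I*√503847253233998/132698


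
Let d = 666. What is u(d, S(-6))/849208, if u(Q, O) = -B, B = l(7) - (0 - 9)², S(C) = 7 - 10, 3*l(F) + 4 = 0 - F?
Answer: 127/1273812 ≈ 9.9701e-5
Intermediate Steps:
l(F) = -4/3 - F/3 (l(F) = -4/3 + (0 - F)/3 = -4/3 + (-F)/3 = -4/3 - F/3)
S(C) = -3
B = -254/3 (B = (-4/3 - ⅓*7) - (0 - 9)² = (-4/3 - 7/3) - 1*(-9)² = -11/3 - 1*81 = -11/3 - 81 = -254/3 ≈ -84.667)
u(Q, O) = 254/3 (u(Q, O) = -1*(-254/3) = 254/3)
u(d, S(-6))/849208 = (254/3)/849208 = (254/3)*(1/849208) = 127/1273812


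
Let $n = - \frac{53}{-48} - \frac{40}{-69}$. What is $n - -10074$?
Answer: $\frac{11123555}{1104} \approx 10076.0$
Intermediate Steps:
$n = \frac{1859}{1104}$ ($n = \left(-53\right) \left(- \frac{1}{48}\right) - - \frac{40}{69} = \frac{53}{48} + \frac{40}{69} = \frac{1859}{1104} \approx 1.6839$)
$n - -10074 = \frac{1859}{1104} - -10074 = \frac{1859}{1104} + 10074 = \frac{11123555}{1104}$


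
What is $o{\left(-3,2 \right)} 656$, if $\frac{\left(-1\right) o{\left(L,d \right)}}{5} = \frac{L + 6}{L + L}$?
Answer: $1640$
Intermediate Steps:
$o{\left(L,d \right)} = - \frac{5 \left(6 + L\right)}{2 L}$ ($o{\left(L,d \right)} = - 5 \frac{L + 6}{L + L} = - 5 \frac{6 + L}{2 L} = - \frac{5 \left(6 + L\right)}{2 L}$)
$o{\left(-3,2 \right)} 656 = \left(- \frac{5}{2} - \frac{15}{-3}\right) 656 = \left(- \frac{5}{2} - -5\right) 656 = \left(- \frac{5}{2} + 5\right) 656 = \frac{5}{2} \cdot 656 = 1640$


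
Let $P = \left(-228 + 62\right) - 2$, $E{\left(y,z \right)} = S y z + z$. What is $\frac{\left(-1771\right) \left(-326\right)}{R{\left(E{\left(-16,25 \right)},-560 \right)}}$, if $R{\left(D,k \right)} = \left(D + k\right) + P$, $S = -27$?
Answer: $\frac{25102}{439} \approx 57.18$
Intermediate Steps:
$E{\left(y,z \right)} = z - 27 y z$ ($E{\left(y,z \right)} = - 27 y z + z = z - 27 y z$)
$P = -168$ ($P = -166 - 2 = -168$)
$R{\left(D,k \right)} = -168 + D + k$ ($R{\left(D,k \right)} = \left(D + k\right) - 168 = -168 + D + k$)
$\frac{\left(-1771\right) \left(-326\right)}{R{\left(E{\left(-16,25 \right)},-560 \right)}} = \frac{\left(-1771\right) \left(-326\right)}{-168 + 25 \left(1 - -432\right) - 560} = \frac{577346}{-168 + 25 \left(1 + 432\right) - 560} = \frac{577346}{-168 + 25 \cdot 433 - 560} = \frac{577346}{-168 + 10825 - 560} = \frac{577346}{10097} = 577346 \cdot \frac{1}{10097} = \frac{25102}{439}$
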